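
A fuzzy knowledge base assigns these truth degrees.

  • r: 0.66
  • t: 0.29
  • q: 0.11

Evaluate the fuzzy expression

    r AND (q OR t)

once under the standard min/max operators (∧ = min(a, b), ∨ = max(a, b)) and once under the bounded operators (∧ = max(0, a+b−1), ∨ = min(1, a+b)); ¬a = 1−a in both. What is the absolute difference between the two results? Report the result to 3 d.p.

0.230

Under standard min/max:
  q OR t = max(a, b) on (0.11, 0.29) = 0.29
  r AND (q OR t) = min(a, b) on (0.66, 0.29) = 0.29
  → value = 0.2900
Under bounded:
  q OR t = min(1, a+b) on (0.11, 0.29) = 0.40
  r AND (q OR t) = max(0, a+b−1) on (0.66, 0.40) = 0.06
  → value = 0.0600
|0.2900 − 0.0600| = 0.230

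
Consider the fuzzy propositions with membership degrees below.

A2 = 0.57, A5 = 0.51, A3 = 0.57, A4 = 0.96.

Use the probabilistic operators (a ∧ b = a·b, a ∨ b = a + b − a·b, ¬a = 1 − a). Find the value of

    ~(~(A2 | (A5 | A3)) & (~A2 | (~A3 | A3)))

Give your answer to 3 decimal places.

0.922

A5 | A3 = a + b − a·b on (0.5100, 0.5700) = 0.7893
A2 | (A5 | A3) = a + b − a·b on (0.5700, 0.7893) = 0.9094
~(A2 | (A5 | A3)) = 1 − 0.9094 = 0.0906
~A2 = 1 − 0.5700 = 0.4300
~A3 = 1 − 0.5700 = 0.4300
~A3 | A3 = a + b − a·b on (0.4300, 0.5700) = 0.7549
~A2 | (~A3 | A3) = a + b − a·b on (0.4300, 0.7549) = 0.8603
~(A2 | (A5 | A3)) & (~A2 | (~A3 | A3)) = a·b on (0.0906, 0.8603) = 0.0779
~(~(A2 | (A5 | A3)) & (~A2 | (~A3 | A3))) = 1 − 0.0779 = 0.9221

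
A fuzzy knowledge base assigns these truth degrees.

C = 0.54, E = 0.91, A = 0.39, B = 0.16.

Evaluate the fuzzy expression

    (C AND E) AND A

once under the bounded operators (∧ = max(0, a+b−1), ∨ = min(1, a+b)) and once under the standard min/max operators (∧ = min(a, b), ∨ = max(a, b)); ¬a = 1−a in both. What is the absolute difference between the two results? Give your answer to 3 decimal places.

0.390

Under bounded:
  C AND E = max(0, a+b−1) on (0.54, 0.91) = 0.45
  (C AND E) AND A = max(0, a+b−1) on (0.45, 0.39) = 0.00
  → value = 0.0000
Under standard min/max:
  C AND E = min(a, b) on (0.54, 0.91) = 0.54
  (C AND E) AND A = min(a, b) on (0.54, 0.39) = 0.39
  → value = 0.3900
|0.0000 − 0.3900| = 0.390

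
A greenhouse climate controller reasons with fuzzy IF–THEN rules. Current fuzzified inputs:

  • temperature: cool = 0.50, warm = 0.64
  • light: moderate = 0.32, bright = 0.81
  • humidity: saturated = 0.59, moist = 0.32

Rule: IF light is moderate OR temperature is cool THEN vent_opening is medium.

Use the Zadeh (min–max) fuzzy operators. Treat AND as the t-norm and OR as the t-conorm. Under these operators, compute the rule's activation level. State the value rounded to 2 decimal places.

0.50

firing strength: moderate=0.32, cool=0.50; OR[max(a, b)] → w = 0.50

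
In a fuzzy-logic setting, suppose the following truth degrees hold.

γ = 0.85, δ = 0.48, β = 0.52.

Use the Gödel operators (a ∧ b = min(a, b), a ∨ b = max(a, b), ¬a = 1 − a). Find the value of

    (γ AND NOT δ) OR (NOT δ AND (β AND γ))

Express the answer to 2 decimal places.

0.52

NOT δ = 1 − 0.48 = 0.52
γ AND NOT δ = min(a, b) on (0.85, 0.52) = 0.52
NOT δ = 1 − 0.48 = 0.52
β AND γ = min(a, b) on (0.52, 0.85) = 0.52
NOT δ AND (β AND γ) = min(a, b) on (0.52, 0.52) = 0.52
(γ AND NOT δ) OR (NOT δ AND (β AND γ)) = max(a, b) on (0.52, 0.52) = 0.52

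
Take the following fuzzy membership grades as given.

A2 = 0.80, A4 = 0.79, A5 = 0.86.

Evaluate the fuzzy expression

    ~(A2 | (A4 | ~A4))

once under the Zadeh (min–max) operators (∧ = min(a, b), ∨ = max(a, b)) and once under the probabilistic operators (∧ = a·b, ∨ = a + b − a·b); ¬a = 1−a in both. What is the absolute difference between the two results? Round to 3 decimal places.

0.167

Under Zadeh (min–max):
  ~A4 = 1 − 0.79 = 0.21
  A4 | ~A4 = max(a, b) on (0.79, 0.21) = 0.79
  A2 | (A4 | ~A4) = max(a, b) on (0.80, 0.79) = 0.80
  ~(A2 | (A4 | ~A4)) = 1 − 0.80 = 0.20
  → value = 0.2000
Under probabilistic:
  ~A4 = 1 − 0.7900 = 0.2100
  A4 | ~A4 = a + b − a·b on (0.7900, 0.2100) = 0.8341
  A2 | (A4 | ~A4) = a + b − a·b on (0.8000, 0.8341) = 0.9668
  ~(A2 | (A4 | ~A4)) = 1 − 0.9668 = 0.0332
  → value = 0.0332
|0.2000 − 0.0332| = 0.167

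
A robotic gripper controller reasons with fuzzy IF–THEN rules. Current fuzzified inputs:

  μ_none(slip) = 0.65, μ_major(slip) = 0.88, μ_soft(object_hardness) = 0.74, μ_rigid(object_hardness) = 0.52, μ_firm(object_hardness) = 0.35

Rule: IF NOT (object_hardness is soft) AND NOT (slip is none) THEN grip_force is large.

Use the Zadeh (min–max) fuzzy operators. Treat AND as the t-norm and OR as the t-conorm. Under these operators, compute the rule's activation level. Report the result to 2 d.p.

firing strength: ¬soft=1−0.74=0.26, ¬none=1−0.65=0.35; AND[min(a, b)] → w = 0.26

0.26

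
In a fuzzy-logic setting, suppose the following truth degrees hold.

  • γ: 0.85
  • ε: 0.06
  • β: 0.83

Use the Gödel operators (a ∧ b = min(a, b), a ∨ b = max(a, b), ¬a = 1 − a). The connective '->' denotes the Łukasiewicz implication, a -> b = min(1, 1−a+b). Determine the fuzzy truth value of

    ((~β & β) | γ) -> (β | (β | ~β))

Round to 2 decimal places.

0.98

~β = 1 − 0.83 = 0.17
~β & β = min(a, b) on (0.17, 0.83) = 0.17
(~β & β) | γ = max(a, b) on (0.17, 0.85) = 0.85
~β = 1 − 0.83 = 0.17
β | ~β = max(a, b) on (0.83, 0.17) = 0.83
β | (β | ~β) = max(a, b) on (0.83, 0.83) = 0.83
((~β & β) | γ) -> (β | (β | ~β))  [Łukasiewicz: min(1, 1−a+b)] with a=0.85, b=0.83 → 0.98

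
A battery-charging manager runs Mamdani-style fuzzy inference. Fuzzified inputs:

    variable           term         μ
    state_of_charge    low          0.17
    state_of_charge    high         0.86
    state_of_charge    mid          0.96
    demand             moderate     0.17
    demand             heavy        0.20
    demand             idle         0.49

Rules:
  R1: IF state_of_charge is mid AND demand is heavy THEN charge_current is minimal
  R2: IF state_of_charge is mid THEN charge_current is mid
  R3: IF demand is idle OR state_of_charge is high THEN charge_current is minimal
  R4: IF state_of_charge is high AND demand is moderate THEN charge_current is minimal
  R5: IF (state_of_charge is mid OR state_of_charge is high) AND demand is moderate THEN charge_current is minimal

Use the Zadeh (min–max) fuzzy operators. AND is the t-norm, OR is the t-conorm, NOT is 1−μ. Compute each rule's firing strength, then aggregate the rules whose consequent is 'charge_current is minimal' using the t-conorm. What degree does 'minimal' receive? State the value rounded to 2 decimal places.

R1: mid=0.96, heavy=0.20; AND[min(a, b)] → w = 0.20
R2: mid=0.96 → w = 0.96
R3: idle=0.49, high=0.86; OR[max(a, b)] → w = 0.86
R4: high=0.86, moderate=0.17; AND[min(a, b)] → w = 0.17
R5: (mid=0.96 OR high=0.86) = 0.96; AND[min(a, b)] with moderate=0.17 → w = 0.17
Rules with consequent 'minimal': {R1, R3, R4, R5} → strengths 0.20, 0.86, 0.17, 0.17
Aggregate via t-conorm [max(a, b)]: 0.86

0.86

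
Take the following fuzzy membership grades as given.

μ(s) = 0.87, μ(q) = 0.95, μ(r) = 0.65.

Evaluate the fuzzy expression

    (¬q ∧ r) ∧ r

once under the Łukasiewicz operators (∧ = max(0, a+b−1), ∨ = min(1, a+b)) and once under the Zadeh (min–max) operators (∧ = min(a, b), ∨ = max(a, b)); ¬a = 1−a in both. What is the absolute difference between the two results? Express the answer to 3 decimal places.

Under Łukasiewicz:
  ¬q = 1 − 0.95 = 0.05
  ¬q ∧ r = max(0, a+b−1) on (0.05, 0.65) = 0.00
  (¬q ∧ r) ∧ r = max(0, a+b−1) on (0.00, 0.65) = 0.00
  → value = 0.0000
Under Zadeh (min–max):
  ¬q = 1 − 0.95 = 0.05
  ¬q ∧ r = min(a, b) on (0.05, 0.65) = 0.05
  (¬q ∧ r) ∧ r = min(a, b) on (0.05, 0.65) = 0.05
  → value = 0.0500
|0.0000 − 0.0500| = 0.050

0.050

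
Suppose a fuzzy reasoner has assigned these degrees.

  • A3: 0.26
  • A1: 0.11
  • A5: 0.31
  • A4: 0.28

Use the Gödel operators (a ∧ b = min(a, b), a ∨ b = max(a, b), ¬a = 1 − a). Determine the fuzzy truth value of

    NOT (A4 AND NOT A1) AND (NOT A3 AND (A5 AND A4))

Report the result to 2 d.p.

NOT A1 = 1 − 0.11 = 0.89
A4 AND NOT A1 = min(a, b) on (0.28, 0.89) = 0.28
NOT (A4 AND NOT A1) = 1 − 0.28 = 0.72
NOT A3 = 1 − 0.26 = 0.74
A5 AND A4 = min(a, b) on (0.31, 0.28) = 0.28
NOT A3 AND (A5 AND A4) = min(a, b) on (0.74, 0.28) = 0.28
NOT (A4 AND NOT A1) AND (NOT A3 AND (A5 AND A4)) = min(a, b) on (0.72, 0.28) = 0.28

0.28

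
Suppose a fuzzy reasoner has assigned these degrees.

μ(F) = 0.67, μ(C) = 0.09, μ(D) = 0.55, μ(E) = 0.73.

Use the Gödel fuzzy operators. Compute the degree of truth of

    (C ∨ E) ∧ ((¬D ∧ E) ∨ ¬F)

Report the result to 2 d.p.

C ∨ E = max(a, b) on (0.09, 0.73) = 0.73
¬D = 1 − 0.55 = 0.45
¬D ∧ E = min(a, b) on (0.45, 0.73) = 0.45
¬F = 1 − 0.67 = 0.33
(¬D ∧ E) ∨ ¬F = max(a, b) on (0.45, 0.33) = 0.45
(C ∨ E) ∧ ((¬D ∧ E) ∨ ¬F) = min(a, b) on (0.73, 0.45) = 0.45

0.45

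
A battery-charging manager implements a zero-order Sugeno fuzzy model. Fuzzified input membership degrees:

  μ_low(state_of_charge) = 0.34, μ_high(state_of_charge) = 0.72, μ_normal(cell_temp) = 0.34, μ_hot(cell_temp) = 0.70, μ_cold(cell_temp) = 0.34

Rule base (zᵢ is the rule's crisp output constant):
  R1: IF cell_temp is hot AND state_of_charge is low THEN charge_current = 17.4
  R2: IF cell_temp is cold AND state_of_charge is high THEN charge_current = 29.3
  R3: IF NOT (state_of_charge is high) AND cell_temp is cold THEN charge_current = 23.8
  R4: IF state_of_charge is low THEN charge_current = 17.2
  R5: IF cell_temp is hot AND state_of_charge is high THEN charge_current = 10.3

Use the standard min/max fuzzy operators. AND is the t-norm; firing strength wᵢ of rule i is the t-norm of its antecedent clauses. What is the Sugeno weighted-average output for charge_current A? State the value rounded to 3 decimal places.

17.800

R1 (z=17.4): hot=0.70, low=0.34; AND[min(a, b)] → w = 0.34
R2 (z=29.3): cold=0.34, high=0.72; AND[min(a, b)] → w = 0.34
R3 (z=23.8): ¬high=1−0.72=0.28, cold=0.34; AND[min(a, b)] → w = 0.28
R4 (z=17.2): low=0.34 → w = 0.34
R5 (z=10.3): hot=0.70, high=0.72; AND[min(a, b)] → w = 0.70
Weighted average = (0.34·17.4 + 0.34·29.3 + 0.28·23.8 + 0.34·17.2 + 0.70·10.3) / (0.34 + 0.34 + 0.28 + 0.34 + 0.70)
  = 35.6000 / 2.0000 = 17.800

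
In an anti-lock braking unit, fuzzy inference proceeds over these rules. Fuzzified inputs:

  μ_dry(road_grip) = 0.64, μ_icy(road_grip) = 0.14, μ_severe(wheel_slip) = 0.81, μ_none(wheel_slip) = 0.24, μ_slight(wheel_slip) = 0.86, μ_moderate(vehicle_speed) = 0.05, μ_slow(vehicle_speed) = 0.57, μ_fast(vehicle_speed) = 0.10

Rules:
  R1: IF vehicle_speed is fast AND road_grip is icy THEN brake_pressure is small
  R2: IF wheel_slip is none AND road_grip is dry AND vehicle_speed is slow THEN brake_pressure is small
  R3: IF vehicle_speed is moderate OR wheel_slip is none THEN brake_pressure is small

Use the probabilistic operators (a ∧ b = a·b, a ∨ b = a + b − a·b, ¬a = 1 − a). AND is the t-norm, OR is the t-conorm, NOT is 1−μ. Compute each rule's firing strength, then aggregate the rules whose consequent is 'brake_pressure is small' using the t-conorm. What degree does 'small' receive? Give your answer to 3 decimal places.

R1: fast=0.10, icy=0.14; AND[a·b] → w = 0.0140
R2: none=0.24, dry=0.64, slow=0.57; AND[a·b] → w = 0.0876
R3: moderate=0.05, none=0.24; OR[a + b − a·b] → w = 0.2780
Rules with consequent 'small': {R1, R2, R3} → strengths 0.0140, 0.0876, 0.2780
Aggregate via t-conorm [a + b − a·b]: 0.3504

0.350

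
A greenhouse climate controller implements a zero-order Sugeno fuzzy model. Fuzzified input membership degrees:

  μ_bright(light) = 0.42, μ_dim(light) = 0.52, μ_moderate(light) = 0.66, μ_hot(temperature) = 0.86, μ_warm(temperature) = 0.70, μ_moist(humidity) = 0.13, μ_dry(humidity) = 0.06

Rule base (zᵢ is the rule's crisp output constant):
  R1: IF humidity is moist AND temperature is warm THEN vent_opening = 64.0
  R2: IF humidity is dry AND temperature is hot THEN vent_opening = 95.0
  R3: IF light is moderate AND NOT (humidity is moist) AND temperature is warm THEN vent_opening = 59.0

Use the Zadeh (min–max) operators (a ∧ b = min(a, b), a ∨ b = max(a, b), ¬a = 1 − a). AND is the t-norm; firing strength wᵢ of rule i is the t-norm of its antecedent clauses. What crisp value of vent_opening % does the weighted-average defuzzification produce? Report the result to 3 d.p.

R1 (z=64.0): moist=0.13, warm=0.70; AND[min(a, b)] → w = 0.13
R2 (z=95.0): dry=0.06, hot=0.86; AND[min(a, b)] → w = 0.06
R3 (z=59.0): moderate=0.66, ¬moist=1−0.13=0.87, warm=0.70; AND[min(a, b)] → w = 0.66
Weighted average = (0.13·64.0 + 0.06·95.0 + 0.66·59.0) / (0.13 + 0.06 + 0.66)
  = 52.9600 / 0.8500 = 62.306

62.306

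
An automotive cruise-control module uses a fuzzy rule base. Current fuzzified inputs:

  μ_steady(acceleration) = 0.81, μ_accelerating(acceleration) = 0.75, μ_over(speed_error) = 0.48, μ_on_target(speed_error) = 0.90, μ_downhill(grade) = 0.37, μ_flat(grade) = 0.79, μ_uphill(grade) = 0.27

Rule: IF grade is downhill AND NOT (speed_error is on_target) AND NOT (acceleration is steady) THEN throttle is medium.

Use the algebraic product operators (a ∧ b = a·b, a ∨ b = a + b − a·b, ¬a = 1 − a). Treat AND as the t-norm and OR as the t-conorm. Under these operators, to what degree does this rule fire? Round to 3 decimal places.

firing strength: downhill=0.37, ¬on_target=1−0.90=0.10, ¬steady=1−0.81=0.19; AND[a·b] → w = 0.0070

0.007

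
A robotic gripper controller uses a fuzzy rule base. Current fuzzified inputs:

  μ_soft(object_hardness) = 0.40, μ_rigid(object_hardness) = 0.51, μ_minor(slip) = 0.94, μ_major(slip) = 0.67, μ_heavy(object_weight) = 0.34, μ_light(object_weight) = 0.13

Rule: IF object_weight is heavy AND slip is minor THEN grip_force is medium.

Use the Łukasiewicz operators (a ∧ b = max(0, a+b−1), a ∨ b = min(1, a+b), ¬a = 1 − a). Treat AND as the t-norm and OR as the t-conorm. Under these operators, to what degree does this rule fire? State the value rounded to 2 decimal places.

0.28

firing strength: heavy=0.34, minor=0.94; AND[max(0, a+b−1)] → w = 0.28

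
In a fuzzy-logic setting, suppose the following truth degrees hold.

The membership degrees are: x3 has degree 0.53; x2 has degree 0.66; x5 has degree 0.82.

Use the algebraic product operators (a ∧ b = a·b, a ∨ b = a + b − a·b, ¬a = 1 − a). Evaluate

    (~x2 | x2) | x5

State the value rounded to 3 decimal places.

~x2 = 1 − 0.6600 = 0.3400
~x2 | x2 = a + b − a·b on (0.3400, 0.6600) = 0.7756
(~x2 | x2) | x5 = a + b − a·b on (0.7756, 0.8200) = 0.9596

0.960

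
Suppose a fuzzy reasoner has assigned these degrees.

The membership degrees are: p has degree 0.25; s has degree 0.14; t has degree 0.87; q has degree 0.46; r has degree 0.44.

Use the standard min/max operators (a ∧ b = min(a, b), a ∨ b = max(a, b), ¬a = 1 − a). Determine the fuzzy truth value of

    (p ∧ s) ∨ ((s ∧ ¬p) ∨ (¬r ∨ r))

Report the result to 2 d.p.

p ∧ s = min(a, b) on (0.25, 0.14) = 0.14
¬p = 1 − 0.25 = 0.75
s ∧ ¬p = min(a, b) on (0.14, 0.75) = 0.14
¬r = 1 − 0.44 = 0.56
¬r ∨ r = max(a, b) on (0.56, 0.44) = 0.56
(s ∧ ¬p) ∨ (¬r ∨ r) = max(a, b) on (0.14, 0.56) = 0.56
(p ∧ s) ∨ ((s ∧ ¬p) ∨ (¬r ∨ r)) = max(a, b) on (0.14, 0.56) = 0.56

0.56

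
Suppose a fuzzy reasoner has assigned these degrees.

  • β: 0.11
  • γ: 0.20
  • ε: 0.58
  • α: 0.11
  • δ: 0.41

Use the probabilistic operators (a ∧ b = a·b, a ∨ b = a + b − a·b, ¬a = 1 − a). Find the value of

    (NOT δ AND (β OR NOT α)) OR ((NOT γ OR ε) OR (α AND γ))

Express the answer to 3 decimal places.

NOT δ = 1 − 0.4100 = 0.5900
NOT α = 1 − 0.1100 = 0.8900
β OR NOT α = a + b − a·b on (0.1100, 0.8900) = 0.9021
NOT δ AND (β OR NOT α) = a·b on (0.5900, 0.9021) = 0.5322
NOT γ = 1 − 0.2000 = 0.8000
NOT γ OR ε = a + b − a·b on (0.8000, 0.5800) = 0.9160
α AND γ = a·b on (0.1100, 0.2000) = 0.0220
(NOT γ OR ε) OR (α AND γ) = a + b − a·b on (0.9160, 0.0220) = 0.9178
(NOT δ AND (β OR NOT α)) OR ((NOT γ OR ε) OR (α AND γ)) = a + b − a·b on (0.5322, 0.9178) = 0.9616

0.962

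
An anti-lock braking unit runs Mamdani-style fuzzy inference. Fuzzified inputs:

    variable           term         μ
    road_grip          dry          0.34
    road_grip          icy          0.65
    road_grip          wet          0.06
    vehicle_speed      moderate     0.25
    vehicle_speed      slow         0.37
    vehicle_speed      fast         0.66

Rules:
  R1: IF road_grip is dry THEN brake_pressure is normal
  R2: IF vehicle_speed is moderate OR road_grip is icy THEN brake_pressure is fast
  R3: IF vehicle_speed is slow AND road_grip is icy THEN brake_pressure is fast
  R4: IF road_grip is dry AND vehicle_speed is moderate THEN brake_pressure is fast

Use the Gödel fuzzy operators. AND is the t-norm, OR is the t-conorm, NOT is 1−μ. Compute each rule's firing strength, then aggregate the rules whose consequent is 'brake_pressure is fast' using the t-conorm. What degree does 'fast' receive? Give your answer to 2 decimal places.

0.65

R1: dry=0.34 → w = 0.34
R2: moderate=0.25, icy=0.65; OR[max(a, b)] → w = 0.65
R3: slow=0.37, icy=0.65; AND[min(a, b)] → w = 0.37
R4: dry=0.34, moderate=0.25; AND[min(a, b)] → w = 0.25
Rules with consequent 'fast': {R2, R3, R4} → strengths 0.65, 0.37, 0.25
Aggregate via t-conorm [max(a, b)]: 0.65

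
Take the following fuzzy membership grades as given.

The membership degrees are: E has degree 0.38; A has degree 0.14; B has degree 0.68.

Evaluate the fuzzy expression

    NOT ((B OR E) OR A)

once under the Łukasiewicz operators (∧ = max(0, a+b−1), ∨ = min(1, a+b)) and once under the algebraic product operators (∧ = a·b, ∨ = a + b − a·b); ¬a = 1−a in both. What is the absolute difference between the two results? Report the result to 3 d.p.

0.171

Under Łukasiewicz:
  B OR E = min(1, a+b) on (0.68, 0.38) = 1.00
  (B OR E) OR A = min(1, a+b) on (1.00, 0.14) = 1.00
  NOT ((B OR E) OR A) = 1 − 1.00 = 0.00
  → value = 0.0000
Under algebraic product:
  B OR E = a + b − a·b on (0.6800, 0.3800) = 0.8016
  (B OR E) OR A = a + b − a·b on (0.8016, 0.1400) = 0.8294
  NOT ((B OR E) OR A) = 1 − 0.8294 = 0.1706
  → value = 0.1706
|0.0000 − 0.1706| = 0.171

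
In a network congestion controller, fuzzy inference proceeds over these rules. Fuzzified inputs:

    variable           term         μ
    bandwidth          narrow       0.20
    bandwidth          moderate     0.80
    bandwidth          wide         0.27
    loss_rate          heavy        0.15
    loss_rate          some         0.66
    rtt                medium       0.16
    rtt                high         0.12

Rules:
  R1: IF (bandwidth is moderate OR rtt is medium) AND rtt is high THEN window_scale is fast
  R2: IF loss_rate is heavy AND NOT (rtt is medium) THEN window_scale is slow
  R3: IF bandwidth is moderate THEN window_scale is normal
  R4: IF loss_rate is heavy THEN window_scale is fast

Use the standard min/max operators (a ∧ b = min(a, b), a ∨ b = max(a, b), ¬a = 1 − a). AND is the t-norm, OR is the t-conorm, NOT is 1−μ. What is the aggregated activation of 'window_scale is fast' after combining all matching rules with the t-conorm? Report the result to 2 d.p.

0.15

R1: (moderate=0.80 OR medium=0.16) = 0.80; AND[min(a, b)] with high=0.12 → w = 0.12
R2: heavy=0.15, ¬medium=1−0.16=0.84; AND[min(a, b)] → w = 0.15
R3: moderate=0.80 → w = 0.80
R4: heavy=0.15 → w = 0.15
Rules with consequent 'fast': {R1, R4} → strengths 0.12, 0.15
Aggregate via t-conorm [max(a, b)]: 0.15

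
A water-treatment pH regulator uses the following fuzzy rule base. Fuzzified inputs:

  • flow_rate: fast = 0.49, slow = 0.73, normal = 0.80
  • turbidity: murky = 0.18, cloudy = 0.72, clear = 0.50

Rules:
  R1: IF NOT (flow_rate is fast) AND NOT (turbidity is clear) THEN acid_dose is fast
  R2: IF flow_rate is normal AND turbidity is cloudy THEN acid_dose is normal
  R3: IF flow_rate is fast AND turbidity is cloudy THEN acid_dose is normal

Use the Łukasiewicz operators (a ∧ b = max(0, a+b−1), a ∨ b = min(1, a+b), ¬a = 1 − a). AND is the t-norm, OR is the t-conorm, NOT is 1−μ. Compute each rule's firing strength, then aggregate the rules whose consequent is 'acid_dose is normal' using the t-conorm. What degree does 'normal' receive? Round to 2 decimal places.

0.73

R1: ¬fast=1−0.49=0.51, ¬clear=1−0.50=0.50; AND[max(0, a+b−1)] → w = 0.01
R2: normal=0.80, cloudy=0.72; AND[max(0, a+b−1)] → w = 0.52
R3: fast=0.49, cloudy=0.72; AND[max(0, a+b−1)] → w = 0.21
Rules with consequent 'normal': {R2, R3} → strengths 0.52, 0.21
Aggregate via t-conorm [min(1, a+b)]: 0.73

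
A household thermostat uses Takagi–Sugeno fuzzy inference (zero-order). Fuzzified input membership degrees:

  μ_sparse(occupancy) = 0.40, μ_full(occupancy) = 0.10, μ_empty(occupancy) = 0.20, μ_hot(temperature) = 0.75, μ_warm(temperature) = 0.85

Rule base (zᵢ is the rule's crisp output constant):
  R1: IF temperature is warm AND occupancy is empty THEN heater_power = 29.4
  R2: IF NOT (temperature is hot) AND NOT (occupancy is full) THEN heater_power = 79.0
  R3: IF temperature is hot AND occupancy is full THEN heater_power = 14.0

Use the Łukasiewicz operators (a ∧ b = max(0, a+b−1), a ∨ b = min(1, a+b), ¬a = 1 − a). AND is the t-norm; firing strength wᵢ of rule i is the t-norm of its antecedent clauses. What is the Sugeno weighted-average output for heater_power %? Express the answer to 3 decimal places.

66.600

R1 (z=29.4): warm=0.85, empty=0.20; AND[max(0, a+b−1)] → w = 0.05
R2 (z=79.0): ¬hot=1−0.75=0.25, ¬full=1−0.10=0.90; AND[max(0, a+b−1)] → w = 0.15
R3 (z=14.0): hot=0.75, full=0.10; AND[max(0, a+b−1)] → w = 0.00
Weighted average = (0.05·29.4 + 0.15·79.0 + 0.00·14.0) / (0.05 + 0.15 + 0.00)
  = 13.3200 / 0.2000 = 66.600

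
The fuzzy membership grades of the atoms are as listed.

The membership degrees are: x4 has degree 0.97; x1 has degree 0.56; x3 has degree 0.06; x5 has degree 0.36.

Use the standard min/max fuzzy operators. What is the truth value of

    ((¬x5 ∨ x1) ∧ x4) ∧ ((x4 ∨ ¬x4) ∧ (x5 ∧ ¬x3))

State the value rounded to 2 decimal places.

¬x5 = 1 − 0.36 = 0.64
¬x5 ∨ x1 = max(a, b) on (0.64, 0.56) = 0.64
(¬x5 ∨ x1) ∧ x4 = min(a, b) on (0.64, 0.97) = 0.64
¬x4 = 1 − 0.97 = 0.03
x4 ∨ ¬x4 = max(a, b) on (0.97, 0.03) = 0.97
¬x3 = 1 − 0.06 = 0.94
x5 ∧ ¬x3 = min(a, b) on (0.36, 0.94) = 0.36
(x4 ∨ ¬x4) ∧ (x5 ∧ ¬x3) = min(a, b) on (0.97, 0.36) = 0.36
((¬x5 ∨ x1) ∧ x4) ∧ ((x4 ∨ ¬x4) ∧ (x5 ∧ ¬x3)) = min(a, b) on (0.64, 0.36) = 0.36

0.36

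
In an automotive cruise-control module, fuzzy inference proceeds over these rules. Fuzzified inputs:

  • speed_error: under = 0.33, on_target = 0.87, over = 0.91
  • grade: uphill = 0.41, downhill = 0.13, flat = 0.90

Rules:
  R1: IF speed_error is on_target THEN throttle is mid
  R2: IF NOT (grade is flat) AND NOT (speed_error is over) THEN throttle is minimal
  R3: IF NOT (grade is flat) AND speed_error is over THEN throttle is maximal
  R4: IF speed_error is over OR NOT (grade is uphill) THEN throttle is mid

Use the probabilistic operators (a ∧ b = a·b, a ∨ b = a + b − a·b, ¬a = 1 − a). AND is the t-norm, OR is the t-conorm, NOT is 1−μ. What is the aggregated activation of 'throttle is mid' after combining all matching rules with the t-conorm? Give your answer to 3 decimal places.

0.995

R1: on_target=0.87 → w = 0.8700
R2: ¬flat=1−0.90=0.10, ¬over=1−0.91=0.09; AND[a·b] → w = 0.0090
R3: ¬flat=1−0.90=0.10, over=0.91; AND[a·b] → w = 0.0910
R4: over=0.91, ¬uphill=1−0.41=0.59; OR[a + b − a·b] → w = 0.9631
Rules with consequent 'mid': {R1, R4} → strengths 0.8700, 0.9631
Aggregate via t-conorm [a + b − a·b]: 0.9952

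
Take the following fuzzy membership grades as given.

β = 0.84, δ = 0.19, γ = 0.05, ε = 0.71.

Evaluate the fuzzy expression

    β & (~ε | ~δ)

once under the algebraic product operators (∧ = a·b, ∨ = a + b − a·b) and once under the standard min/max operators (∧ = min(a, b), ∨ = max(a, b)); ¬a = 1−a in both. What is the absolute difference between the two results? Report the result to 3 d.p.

0.083

Under algebraic product:
  ~ε = 1 − 0.7100 = 0.2900
  ~δ = 1 − 0.1900 = 0.8100
  ~ε | ~δ = a + b − a·b on (0.2900, 0.8100) = 0.8651
  β & (~ε | ~δ) = a·b on (0.8400, 0.8651) = 0.7267
  → value = 0.7267
Under standard min/max:
  ~ε = 1 − 0.71 = 0.29
  ~δ = 1 − 0.19 = 0.81
  ~ε | ~δ = max(a, b) on (0.29, 0.81) = 0.81
  β & (~ε | ~δ) = min(a, b) on (0.84, 0.81) = 0.81
  → value = 0.8100
|0.7267 − 0.8100| = 0.083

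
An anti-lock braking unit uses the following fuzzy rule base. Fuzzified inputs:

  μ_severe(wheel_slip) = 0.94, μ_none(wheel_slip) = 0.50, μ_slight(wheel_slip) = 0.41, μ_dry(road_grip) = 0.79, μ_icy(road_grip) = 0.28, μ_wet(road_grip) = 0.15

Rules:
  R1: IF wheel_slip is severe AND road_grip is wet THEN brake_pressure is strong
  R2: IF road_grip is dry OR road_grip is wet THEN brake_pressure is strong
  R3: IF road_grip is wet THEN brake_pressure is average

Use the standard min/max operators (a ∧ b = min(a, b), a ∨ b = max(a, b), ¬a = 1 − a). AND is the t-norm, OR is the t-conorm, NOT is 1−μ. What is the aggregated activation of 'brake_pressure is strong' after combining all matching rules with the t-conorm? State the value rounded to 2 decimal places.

R1: severe=0.94, wet=0.15; AND[min(a, b)] → w = 0.15
R2: dry=0.79, wet=0.15; OR[max(a, b)] → w = 0.79
R3: wet=0.15 → w = 0.15
Rules with consequent 'strong': {R1, R2} → strengths 0.15, 0.79
Aggregate via t-conorm [max(a, b)]: 0.79

0.79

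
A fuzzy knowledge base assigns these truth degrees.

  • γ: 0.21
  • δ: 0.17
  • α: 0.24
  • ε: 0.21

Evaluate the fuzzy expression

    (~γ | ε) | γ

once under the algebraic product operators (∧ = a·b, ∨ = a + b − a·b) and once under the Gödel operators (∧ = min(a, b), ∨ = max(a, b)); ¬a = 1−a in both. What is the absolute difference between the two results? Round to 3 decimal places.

Under algebraic product:
  ~γ = 1 − 0.2100 = 0.7900
  ~γ | ε = a + b − a·b on (0.7900, 0.2100) = 0.8341
  (~γ | ε) | γ = a + b − a·b on (0.8341, 0.2100) = 0.8689
  → value = 0.8689
Under Gödel:
  ~γ = 1 − 0.21 = 0.79
  ~γ | ε = max(a, b) on (0.79, 0.21) = 0.79
  (~γ | ε) | γ = max(a, b) on (0.79, 0.21) = 0.79
  → value = 0.7900
|0.8689 − 0.7900| = 0.079

0.079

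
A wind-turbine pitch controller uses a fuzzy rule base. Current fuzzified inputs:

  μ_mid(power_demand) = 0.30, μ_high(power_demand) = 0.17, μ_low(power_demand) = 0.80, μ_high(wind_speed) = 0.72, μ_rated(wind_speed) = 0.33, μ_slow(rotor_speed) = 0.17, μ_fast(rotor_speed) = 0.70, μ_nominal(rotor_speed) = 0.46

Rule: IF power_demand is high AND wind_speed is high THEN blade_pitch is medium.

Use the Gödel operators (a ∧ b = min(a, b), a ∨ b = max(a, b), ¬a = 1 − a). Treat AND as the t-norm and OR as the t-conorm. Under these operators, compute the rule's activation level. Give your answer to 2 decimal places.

0.17

firing strength: high=0.17, high=0.72; AND[min(a, b)] → w = 0.17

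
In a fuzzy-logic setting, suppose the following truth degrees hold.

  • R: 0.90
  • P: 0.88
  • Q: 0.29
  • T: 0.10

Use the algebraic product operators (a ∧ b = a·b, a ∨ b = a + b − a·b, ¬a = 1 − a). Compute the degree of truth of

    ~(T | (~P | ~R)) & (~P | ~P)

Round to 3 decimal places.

0.161

~P = 1 − 0.8800 = 0.1200
~R = 1 − 0.9000 = 0.1000
~P | ~R = a + b − a·b on (0.1200, 0.1000) = 0.2080
T | (~P | ~R) = a + b − a·b on (0.1000, 0.2080) = 0.2872
~(T | (~P | ~R)) = 1 − 0.2872 = 0.7128
~P = 1 − 0.8800 = 0.1200
~P = 1 − 0.8800 = 0.1200
~P | ~P = a + b − a·b on (0.1200, 0.1200) = 0.2256
~(T | (~P | ~R)) & (~P | ~P) = a·b on (0.7128, 0.2256) = 0.1608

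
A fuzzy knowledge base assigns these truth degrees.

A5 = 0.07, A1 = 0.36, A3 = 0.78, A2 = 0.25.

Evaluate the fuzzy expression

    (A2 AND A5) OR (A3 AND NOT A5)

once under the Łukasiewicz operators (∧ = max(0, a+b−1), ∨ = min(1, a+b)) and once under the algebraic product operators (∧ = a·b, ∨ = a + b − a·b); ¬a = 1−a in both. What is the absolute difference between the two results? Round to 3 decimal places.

Under Łukasiewicz:
  A2 AND A5 = max(0, a+b−1) on (0.25, 0.07) = 0.00
  NOT A5 = 1 − 0.07 = 0.93
  A3 AND NOT A5 = max(0, a+b−1) on (0.78, 0.93) = 0.71
  (A2 AND A5) OR (A3 AND NOT A5) = min(1, a+b) on (0.00, 0.71) = 0.71
  → value = 0.7100
Under algebraic product:
  A2 AND A5 = a·b on (0.2500, 0.0700) = 0.0175
  NOT A5 = 1 − 0.0700 = 0.9300
  A3 AND NOT A5 = a·b on (0.7800, 0.9300) = 0.7254
  (A2 AND A5) OR (A3 AND NOT A5) = a + b − a·b on (0.0175, 0.7254) = 0.7302
  → value = 0.7302
|0.7100 − 0.7302| = 0.020

0.020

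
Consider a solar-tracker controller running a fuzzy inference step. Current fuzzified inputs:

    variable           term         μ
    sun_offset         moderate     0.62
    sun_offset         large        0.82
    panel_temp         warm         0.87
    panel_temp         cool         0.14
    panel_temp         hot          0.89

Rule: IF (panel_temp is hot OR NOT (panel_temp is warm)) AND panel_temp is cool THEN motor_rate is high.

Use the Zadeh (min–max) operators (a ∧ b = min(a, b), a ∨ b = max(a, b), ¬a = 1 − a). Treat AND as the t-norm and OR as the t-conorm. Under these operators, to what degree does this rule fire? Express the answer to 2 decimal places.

firing strength: (hot=0.89 OR ¬warm=1−0.87=0.13) = 0.89; AND[min(a, b)] with cool=0.14 → w = 0.14

0.14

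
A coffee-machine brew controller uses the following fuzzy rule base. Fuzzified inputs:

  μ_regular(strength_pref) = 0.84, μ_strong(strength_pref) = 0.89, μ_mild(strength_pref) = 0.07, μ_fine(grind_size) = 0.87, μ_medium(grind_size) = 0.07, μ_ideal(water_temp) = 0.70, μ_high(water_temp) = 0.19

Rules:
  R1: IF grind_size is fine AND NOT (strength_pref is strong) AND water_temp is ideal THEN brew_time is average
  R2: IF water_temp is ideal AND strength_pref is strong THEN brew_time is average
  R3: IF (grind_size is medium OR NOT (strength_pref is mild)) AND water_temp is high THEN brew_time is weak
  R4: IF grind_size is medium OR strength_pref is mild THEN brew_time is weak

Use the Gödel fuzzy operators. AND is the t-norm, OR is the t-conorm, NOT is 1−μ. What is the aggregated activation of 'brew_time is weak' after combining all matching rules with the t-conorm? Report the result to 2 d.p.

0.19

R1: fine=0.87, ¬strong=1−0.89=0.11, ideal=0.70; AND[min(a, b)] → w = 0.11
R2: ideal=0.70, strong=0.89; AND[min(a, b)] → w = 0.70
R3: (medium=0.07 OR ¬mild=1−0.07=0.93) = 0.93; AND[min(a, b)] with high=0.19 → w = 0.19
R4: medium=0.07, mild=0.07; OR[max(a, b)] → w = 0.07
Rules with consequent 'weak': {R3, R4} → strengths 0.19, 0.07
Aggregate via t-conorm [max(a, b)]: 0.19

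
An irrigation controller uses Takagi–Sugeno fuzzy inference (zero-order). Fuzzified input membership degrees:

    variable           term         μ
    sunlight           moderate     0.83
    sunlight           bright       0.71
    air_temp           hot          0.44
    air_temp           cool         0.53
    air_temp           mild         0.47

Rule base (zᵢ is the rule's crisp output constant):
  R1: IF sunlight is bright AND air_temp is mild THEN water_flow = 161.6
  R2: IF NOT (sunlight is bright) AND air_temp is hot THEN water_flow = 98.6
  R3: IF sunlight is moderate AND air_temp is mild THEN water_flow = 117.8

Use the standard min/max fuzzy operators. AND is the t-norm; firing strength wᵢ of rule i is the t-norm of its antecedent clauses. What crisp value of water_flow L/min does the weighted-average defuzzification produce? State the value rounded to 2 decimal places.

R1 (z=161.6): bright=0.71, mild=0.47; AND[min(a, b)] → w = 0.47
R2 (z=98.6): ¬bright=1−0.71=0.29, hot=0.44; AND[min(a, b)] → w = 0.29
R3 (z=117.8): moderate=0.83, mild=0.47; AND[min(a, b)] → w = 0.47
Weighted average = (0.47·161.6 + 0.29·98.6 + 0.47·117.8) / (0.47 + 0.29 + 0.47)
  = 159.9120 / 1.2300 = 130.01

130.01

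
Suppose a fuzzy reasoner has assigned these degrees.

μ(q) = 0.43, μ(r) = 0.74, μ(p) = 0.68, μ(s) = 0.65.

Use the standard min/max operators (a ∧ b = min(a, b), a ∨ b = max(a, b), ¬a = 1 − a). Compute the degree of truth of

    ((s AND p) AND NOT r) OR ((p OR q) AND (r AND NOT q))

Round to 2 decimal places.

s AND p = min(a, b) on (0.65, 0.68) = 0.65
NOT r = 1 − 0.74 = 0.26
(s AND p) AND NOT r = min(a, b) on (0.65, 0.26) = 0.26
p OR q = max(a, b) on (0.68, 0.43) = 0.68
NOT q = 1 − 0.43 = 0.57
r AND NOT q = min(a, b) on (0.74, 0.57) = 0.57
(p OR q) AND (r AND NOT q) = min(a, b) on (0.68, 0.57) = 0.57
((s AND p) AND NOT r) OR ((p OR q) AND (r AND NOT q)) = max(a, b) on (0.26, 0.57) = 0.57

0.57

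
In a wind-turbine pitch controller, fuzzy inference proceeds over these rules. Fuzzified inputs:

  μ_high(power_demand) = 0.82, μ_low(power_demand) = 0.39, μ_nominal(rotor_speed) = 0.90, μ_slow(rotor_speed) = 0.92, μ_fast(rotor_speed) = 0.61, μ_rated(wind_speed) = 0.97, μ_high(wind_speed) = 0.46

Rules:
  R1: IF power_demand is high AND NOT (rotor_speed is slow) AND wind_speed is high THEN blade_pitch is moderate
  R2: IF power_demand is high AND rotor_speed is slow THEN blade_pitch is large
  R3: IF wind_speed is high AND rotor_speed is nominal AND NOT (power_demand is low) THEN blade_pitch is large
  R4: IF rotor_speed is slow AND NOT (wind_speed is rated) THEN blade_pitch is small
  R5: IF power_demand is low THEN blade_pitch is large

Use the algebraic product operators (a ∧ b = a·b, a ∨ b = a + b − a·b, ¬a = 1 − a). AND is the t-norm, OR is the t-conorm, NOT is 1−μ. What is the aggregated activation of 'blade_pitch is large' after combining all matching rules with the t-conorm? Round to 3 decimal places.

0.888

R1: high=0.82, ¬slow=1−0.92=0.08, high=0.46; AND[a·b] → w = 0.0302
R2: high=0.82, slow=0.92; AND[a·b] → w = 0.7544
R3: high=0.46, nominal=0.90, ¬low=1−0.39=0.61; AND[a·b] → w = 0.2525
R4: slow=0.92, ¬rated=1−0.97=0.03; AND[a·b] → w = 0.0276
R5: low=0.39 → w = 0.3900
Rules with consequent 'large': {R2, R3, R5} → strengths 0.7544, 0.2525, 0.3900
Aggregate via t-conorm [a + b − a·b]: 0.8880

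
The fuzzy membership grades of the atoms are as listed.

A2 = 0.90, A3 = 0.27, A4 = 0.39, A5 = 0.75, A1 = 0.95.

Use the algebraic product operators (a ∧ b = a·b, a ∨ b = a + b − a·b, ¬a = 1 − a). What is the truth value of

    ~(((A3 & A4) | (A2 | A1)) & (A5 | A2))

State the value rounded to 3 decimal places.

A3 & A4 = a·b on (0.2700, 0.3900) = 0.1053
A2 | A1 = a + b − a·b on (0.9000, 0.9500) = 0.9950
(A3 & A4) | (A2 | A1) = a + b − a·b on (0.1053, 0.9950) = 0.9955
A5 | A2 = a + b − a·b on (0.7500, 0.9000) = 0.9750
((A3 & A4) | (A2 | A1)) & (A5 | A2) = a·b on (0.9955, 0.9750) = 0.9706
~(((A3 & A4) | (A2 | A1)) & (A5 | A2)) = 1 − 0.9706 = 0.0294

0.029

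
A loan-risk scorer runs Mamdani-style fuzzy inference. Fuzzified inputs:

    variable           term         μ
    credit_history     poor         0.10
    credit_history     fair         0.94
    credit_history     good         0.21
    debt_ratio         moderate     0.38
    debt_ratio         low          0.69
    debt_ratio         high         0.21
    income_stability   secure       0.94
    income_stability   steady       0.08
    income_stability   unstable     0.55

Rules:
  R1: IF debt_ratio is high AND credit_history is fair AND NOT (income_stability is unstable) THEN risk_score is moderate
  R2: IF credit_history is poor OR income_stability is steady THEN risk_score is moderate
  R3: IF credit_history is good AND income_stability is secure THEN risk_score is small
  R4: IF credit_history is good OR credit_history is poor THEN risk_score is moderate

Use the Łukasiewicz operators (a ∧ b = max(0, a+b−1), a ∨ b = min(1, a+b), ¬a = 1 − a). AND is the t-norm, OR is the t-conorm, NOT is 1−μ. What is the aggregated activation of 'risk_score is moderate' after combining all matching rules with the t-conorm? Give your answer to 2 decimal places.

R1: high=0.21, fair=0.94, ¬unstable=1−0.55=0.45; AND[max(0, a+b−1)] → w = 0.00
R2: poor=0.10, steady=0.08; OR[min(1, a+b)] → w = 0.18
R3: good=0.21, secure=0.94; AND[max(0, a+b−1)] → w = 0.15
R4: good=0.21, poor=0.10; OR[min(1, a+b)] → w = 0.31
Rules with consequent 'moderate': {R1, R2, R4} → strengths 0.00, 0.18, 0.31
Aggregate via t-conorm [min(1, a+b)]: 0.49

0.49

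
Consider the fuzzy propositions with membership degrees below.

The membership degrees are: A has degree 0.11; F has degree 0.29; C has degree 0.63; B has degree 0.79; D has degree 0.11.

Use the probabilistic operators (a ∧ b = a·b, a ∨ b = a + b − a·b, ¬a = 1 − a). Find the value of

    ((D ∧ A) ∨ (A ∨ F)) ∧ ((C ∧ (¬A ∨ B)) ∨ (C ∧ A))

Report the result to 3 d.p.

D ∧ A = a·b on (0.1100, 0.1100) = 0.0121
A ∨ F = a + b − a·b on (0.1100, 0.2900) = 0.3681
(D ∧ A) ∨ (A ∨ F) = a + b − a·b on (0.0121, 0.3681) = 0.3757
¬A = 1 − 0.1100 = 0.8900
¬A ∨ B = a + b − a·b on (0.8900, 0.7900) = 0.9769
C ∧ (¬A ∨ B) = a·b on (0.6300, 0.9769) = 0.6154
C ∧ A = a·b on (0.6300, 0.1100) = 0.0693
(C ∧ (¬A ∨ B)) ∨ (C ∧ A) = a + b − a·b on (0.6154, 0.0693) = 0.6421
((D ∧ A) ∨ (A ∨ F)) ∧ ((C ∧ (¬A ∨ B)) ∨ (C ∧ A)) = a·b on (0.3757, 0.6421) = 0.2413

0.241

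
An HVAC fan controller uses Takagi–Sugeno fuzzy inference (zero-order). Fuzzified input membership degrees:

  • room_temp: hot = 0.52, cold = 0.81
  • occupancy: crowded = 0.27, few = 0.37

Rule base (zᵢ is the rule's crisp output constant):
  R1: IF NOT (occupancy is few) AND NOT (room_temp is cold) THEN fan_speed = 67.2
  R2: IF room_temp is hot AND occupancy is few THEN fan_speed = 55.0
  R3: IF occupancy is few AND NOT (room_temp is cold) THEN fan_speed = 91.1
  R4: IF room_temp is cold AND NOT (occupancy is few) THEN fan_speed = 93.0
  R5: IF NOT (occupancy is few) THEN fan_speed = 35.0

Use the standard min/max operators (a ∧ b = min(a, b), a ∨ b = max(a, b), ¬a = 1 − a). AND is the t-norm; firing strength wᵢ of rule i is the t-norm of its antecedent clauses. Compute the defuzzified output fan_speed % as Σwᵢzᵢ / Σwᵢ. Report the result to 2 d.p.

R1 (z=67.2): ¬few=1−0.37=0.63, ¬cold=1−0.81=0.19; AND[min(a, b)] → w = 0.19
R2 (z=55.0): hot=0.52, few=0.37; AND[min(a, b)] → w = 0.37
R3 (z=91.1): few=0.37, ¬cold=1−0.81=0.19; AND[min(a, b)] → w = 0.19
R4 (z=93.0): cold=0.81, ¬few=1−0.37=0.63; AND[min(a, b)] → w = 0.63
R5 (z=35.0): ¬few=1−0.37=0.63 → w = 0.63
Weighted average = (0.19·67.2 + 0.37·55.0 + 0.19·91.1 + 0.63·93.0 + 0.63·35.0) / (0.19 + 0.37 + 0.19 + 0.63 + 0.63)
  = 131.0670 / 2.0100 = 65.21

65.21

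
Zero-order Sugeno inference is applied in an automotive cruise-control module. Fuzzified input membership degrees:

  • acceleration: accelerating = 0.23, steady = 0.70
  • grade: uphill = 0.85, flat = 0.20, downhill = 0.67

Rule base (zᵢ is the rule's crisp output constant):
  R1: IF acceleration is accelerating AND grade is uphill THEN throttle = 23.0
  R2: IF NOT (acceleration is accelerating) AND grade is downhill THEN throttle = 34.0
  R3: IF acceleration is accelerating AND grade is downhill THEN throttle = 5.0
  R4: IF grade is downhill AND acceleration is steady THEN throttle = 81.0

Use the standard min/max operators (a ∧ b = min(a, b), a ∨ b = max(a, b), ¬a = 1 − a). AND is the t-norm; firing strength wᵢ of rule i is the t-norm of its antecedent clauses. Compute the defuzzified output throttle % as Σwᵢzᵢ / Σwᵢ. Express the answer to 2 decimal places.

46.38

R1 (z=23.0): accelerating=0.23, uphill=0.85; AND[min(a, b)] → w = 0.23
R2 (z=34.0): ¬accelerating=1−0.23=0.77, downhill=0.67; AND[min(a, b)] → w = 0.67
R3 (z=5.0): accelerating=0.23, downhill=0.67; AND[min(a, b)] → w = 0.23
R4 (z=81.0): downhill=0.67, steady=0.70; AND[min(a, b)] → w = 0.67
Weighted average = (0.23·23.0 + 0.67·34.0 + 0.23·5.0 + 0.67·81.0) / (0.23 + 0.67 + 0.23 + 0.67)
  = 83.4900 / 1.8000 = 46.38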